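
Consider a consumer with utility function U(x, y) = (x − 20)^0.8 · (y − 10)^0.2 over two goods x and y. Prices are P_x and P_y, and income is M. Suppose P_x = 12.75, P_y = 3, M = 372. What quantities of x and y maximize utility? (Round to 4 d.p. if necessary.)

Let x' = x−20, y' = y−10. MRS = 4·y'/x' = P_x/P_y.
After buying the subsistence bundle (20, 10), a share 0.8 of the remaining income goes to x: x* = 20 + 0.8·(M − 20P_x − 10P_y)/P_x.
Discretionary income = 372 − 20·12.75 − 10·3 = 87; x* = 20 + 0.8·87/12.75 = 25.4588; y* = 10 + 0.2·87/3 = 15.8.

x* = 25.4588, y* = 15.8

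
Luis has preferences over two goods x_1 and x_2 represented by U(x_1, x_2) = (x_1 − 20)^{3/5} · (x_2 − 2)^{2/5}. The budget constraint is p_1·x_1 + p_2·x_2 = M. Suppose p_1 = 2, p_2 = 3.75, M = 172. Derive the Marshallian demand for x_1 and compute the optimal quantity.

Let x_1' = x_1−20, x_2' = x_2−2. MRS = (3/2)·x_2'/x_1' = p_1/p_2.
After buying the subsistence bundle (20, 2), a share 0.6 of the remaining income goes to x_1: x_1* = 20 + 0.6·(M − 20p_1 − 2p_2)/p_1.
Discretionary income = 172 − 20·2 − 2·3.75 = 124.5; x_1* = 20 + 0.6·124.5/2 = 57.35.

x_1* = 57.35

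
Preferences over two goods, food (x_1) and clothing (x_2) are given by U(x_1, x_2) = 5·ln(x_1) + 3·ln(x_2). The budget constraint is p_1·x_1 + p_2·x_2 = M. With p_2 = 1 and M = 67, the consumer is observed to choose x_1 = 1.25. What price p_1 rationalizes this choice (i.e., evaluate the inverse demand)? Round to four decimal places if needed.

The MRS is (5/3)·x_2/x_1. Set MRS = p_1/p_2.
Rearranging, p_2·x_2 = (3/5)·p_1·x_1. Substituting into the budget gives p_1·x_1·(1 + (3/5)) = M.
Demand: x_1*(p_1,p_2,M) = 0.625·M/p_1 and x_2* = 0.375·M/p_2.
Set x_1* = 1.25 in the demand function and solve for p_1: p_1 = 33.5.

p_1 = 33.5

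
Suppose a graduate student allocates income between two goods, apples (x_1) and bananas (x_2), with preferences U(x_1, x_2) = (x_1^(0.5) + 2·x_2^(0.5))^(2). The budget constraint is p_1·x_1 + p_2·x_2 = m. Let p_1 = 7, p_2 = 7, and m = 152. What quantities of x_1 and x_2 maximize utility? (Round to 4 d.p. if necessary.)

MRS = MU_x_1/MU_x_2 = (1/2)·(x_2/x_1)^(0.5). Set equal to p_1/p_2.
Solve for the ratio: x_2/x_1 = [2·p_1/p_2]^(2).
With the ratio pinned down, the budget gives x_1* = m/(p_1 + p_2·(x_2/x_1)) and x_2* = (x_2/x_1)·x_1*.
Numerically x_2/x_1 = 4, so x_1* = 152/(7 + 7·4) = 4.3429 and x_2* = 4·4.3429 = 17.3714.

x_1* = 4.3429, x_2* = 17.3714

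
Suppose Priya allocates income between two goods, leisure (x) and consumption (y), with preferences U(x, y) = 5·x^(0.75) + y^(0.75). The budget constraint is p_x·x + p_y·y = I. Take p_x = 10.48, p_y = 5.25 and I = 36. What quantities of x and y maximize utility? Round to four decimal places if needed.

x* = 3.3919, y* = 0.0862

MRS = MU_x/MU_y = 5·(y/x)^(0.25). Set equal to p_x/p_y.
Hence y/x = ((1/5)·p_x/p_y)^(1/(0.25)), i.e. raised to the 4 power.
With the ratio pinned down, the budget gives x* = I/(p_x + p_y·(y/x)) and y* = (y/x)·x*.
Numerically y/x = 0.025406, so x* = 36/(10.48 + 5.25·0.025406) = 3.3919 and y* = 0.025406·3.3919 = 0.0862.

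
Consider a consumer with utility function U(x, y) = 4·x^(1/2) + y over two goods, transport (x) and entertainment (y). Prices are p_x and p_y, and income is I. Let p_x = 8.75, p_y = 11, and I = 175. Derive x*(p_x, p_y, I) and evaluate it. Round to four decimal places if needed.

Set MRS = p_x/p_y: 2·x^(−1/2) = p_x/p_y.
Thus x* = (2·p_y/p_x)² — independent of I — with the rest of income spent on y.
Plugging in: x* = (2·11/8.75)² = 6.3216.

x* = 6.3216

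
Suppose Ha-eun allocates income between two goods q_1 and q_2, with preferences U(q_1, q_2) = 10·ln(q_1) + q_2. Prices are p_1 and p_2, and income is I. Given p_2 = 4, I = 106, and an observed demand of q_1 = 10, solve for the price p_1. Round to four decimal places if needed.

MU_q_1 = 10/q_1, MU_q_2 = 1. Tangency: 10/q_1 = p_1/p_2.
So q_1*(p_1,p_2) = 10·p_2/p_1, independent of income; and q_2* = (I − 10·p_2)/p_2.
Set q_1* = 10 in the demand function and solve for p_1: p_1 = 4.

p_1 = 4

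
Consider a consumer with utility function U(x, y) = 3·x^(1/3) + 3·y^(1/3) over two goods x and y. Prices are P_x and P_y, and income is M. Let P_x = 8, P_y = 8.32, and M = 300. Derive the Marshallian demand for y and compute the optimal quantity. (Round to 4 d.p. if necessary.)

y* = 17.8521

MRS = MU_x/MU_y = (y/x)^(2/3). Set equal to P_x/P_y.
Hence y/x = (P_x/P_y)^(1/(2/3)), i.e. raised to the 1.5 power.
With the ratio pinned down, the budget gives x* = M/(P_x + P_y·(y/x)) and y* = (y/x)·x*.
Numerically y/x = 0.942866, so x* = 300/(8 + 8.32·0.942866) = 18.9338 and y* = 0.942866·18.9338 = 17.8521.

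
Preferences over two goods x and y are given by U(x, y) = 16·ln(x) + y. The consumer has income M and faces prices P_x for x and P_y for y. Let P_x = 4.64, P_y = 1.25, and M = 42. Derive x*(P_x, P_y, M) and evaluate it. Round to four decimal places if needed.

MU_x = 16/x, MU_y = 1. Tangency: 16/x = P_x/P_y.
So x*(P_x,P_y) = 16·P_y/P_x, independent of income; and y* = (M − 16·P_y)/P_y.
At the given prices: x* = 16·1.25/4.64 = 4.3103.

x* = 4.3103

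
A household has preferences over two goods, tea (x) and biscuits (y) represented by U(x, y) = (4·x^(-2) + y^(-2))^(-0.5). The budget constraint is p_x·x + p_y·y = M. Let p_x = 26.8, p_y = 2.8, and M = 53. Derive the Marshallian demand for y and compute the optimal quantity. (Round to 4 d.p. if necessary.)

y* = 2.3208

Numerically y/x = 1.337536, so x* = 53/(26.8 + 2.8·1.337536) = 1.7351 and y* = 1.337536·1.7351 = 2.3208.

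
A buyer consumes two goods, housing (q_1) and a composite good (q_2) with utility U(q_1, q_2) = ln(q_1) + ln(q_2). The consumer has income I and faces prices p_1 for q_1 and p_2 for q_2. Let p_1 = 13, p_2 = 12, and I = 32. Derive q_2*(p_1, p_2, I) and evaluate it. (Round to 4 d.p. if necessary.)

MU_q_1/MU_q_2 = (q_2)/(q_1); tangency sets this equal to p_1/p_2.
Rearranging, p_2·q_2 = p_1·q_1. Substituting into the budget gives p_1·q_1·(1 + 1) = I.
Demand: q_1*(p_1,p_2,I) = 0.5·I/p_1 and q_2* = 0.5·I/p_2.
At p_1=13, p_2=12, I=32: q_2* = 0.5·32/12 = 1.3333.

q_2* = 1.3333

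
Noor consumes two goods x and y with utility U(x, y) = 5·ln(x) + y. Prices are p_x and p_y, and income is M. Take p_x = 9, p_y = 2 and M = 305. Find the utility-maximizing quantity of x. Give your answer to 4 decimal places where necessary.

x* = 1.1111

Set MRS = p_x/p_y: (5/x)/1 = p_x/p_y.
So x*(p_x,p_y) = 5·p_y/p_x, independent of income; and y* = (M − 5·p_y)/p_y.
At the given prices: x* = 5·2/9 = 1.1111.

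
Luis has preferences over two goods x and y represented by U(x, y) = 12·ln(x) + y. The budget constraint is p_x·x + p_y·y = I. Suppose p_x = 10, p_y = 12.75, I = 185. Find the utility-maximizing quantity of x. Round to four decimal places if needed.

MU_x = 12/x, MU_y = 1. Tangency: 12/x = p_x/p_y.
So x*(p_x,p_y) = 12·p_y/p_x, independent of income; and y* = (I − 12·p_y)/p_y.
At the given prices: x* = 12·12.75/10 = 15.3.

x* = 15.3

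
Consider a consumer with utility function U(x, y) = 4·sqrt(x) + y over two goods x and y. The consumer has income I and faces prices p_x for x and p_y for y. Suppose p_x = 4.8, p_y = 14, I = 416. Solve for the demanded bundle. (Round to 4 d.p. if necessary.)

Utility is quasi-linear in y; the FOC for x is 2/√x = p_x/p_y.
Thus x* = (2·p_y/p_x)² — independent of I — with the rest of income spent on y.
Plugging in: x* = (2·14/4.8)² = 34.0278, y* = 18.0476.

x* = 34.0278, y* = 18.0476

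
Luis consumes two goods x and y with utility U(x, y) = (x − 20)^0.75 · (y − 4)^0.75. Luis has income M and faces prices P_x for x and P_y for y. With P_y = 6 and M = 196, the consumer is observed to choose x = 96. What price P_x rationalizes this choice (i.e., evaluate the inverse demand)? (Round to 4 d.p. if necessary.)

Let x' = x−20, y' = y−4. MRS = y'/x' = P_x/P_y.
After buying the subsistence bundle (20, 4), a share 0.5 of the remaining income goes to x: x* = 20 + 0.5·(M − 20P_x − 4P_y)/P_x.
Set x* = 96 in the demand function and solve for P_x: P_x = 1.

P_x = 1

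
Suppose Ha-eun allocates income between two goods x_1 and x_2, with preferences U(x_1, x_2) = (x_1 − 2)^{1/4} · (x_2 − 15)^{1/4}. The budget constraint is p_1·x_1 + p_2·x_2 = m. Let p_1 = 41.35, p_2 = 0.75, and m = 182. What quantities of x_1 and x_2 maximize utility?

x_1* = 3.0647, x_2* = 73.7

Let x_1' = x_1−2, x_2' = x_2−15. MRS = x_2'/x_1' = p_1/p_2.
Substituting into the budget: x_1* = 2 + 0.5·(m − 2·p_1 − 15·p_2)/p_1, and x_2* = 15 + 0.5·(…)/p_2.
Discretionary income = 182 − 2·41.35 − 15·0.75 = 88.05; x_1* = 2 + 0.5·88.05/41.35 = 3.0647; x_2* = 15 + 0.5·88.05/0.75 = 73.7.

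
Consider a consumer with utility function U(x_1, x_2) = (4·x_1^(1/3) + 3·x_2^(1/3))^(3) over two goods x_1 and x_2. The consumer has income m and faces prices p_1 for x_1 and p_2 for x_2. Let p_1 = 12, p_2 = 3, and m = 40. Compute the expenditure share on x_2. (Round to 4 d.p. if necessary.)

share on x_2 = 0.565

From the CES first-order condition, (4/3)·(x_2/x_1)^(2/3) = p_1/p_2.
Hence x_2/x_1 = ((3/4)·p_1/p_2)^(1/(2/3)), i.e. raised to the 1.5 power.
Substitute x_2 = (x_2/x_1)·x_1 into the budget: x_1* = m/(p_1 + p_2·(x_2/x_1)).
Numerically x_2/x_1 = 5.196152, so x_1* = 40/(12 + 3·5.196152) = 1.4499 and x_2* = 5.196152·1.4499 = 7.5338.
Expenditure on x_2: 3·7.5338 = 22.6014; share = 0.565.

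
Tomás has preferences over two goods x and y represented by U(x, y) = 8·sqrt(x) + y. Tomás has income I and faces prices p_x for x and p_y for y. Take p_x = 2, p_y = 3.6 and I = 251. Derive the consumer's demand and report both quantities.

Thus x* = (4·p_y/p_x)² — independent of I — with the rest of income spent on y.
Plugging in: x* = (4·3.6/2)² = 51.84, y* = 40.9222.

x* = 51.84, y* = 40.9222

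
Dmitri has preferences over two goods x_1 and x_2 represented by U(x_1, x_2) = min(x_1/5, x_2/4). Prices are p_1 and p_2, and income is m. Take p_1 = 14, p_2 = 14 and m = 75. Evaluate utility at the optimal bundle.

V = 0.5952

Demand: x_1*(p_1,p_2,m) = 5·m/(5·p_1 + 4·p_2), x_2* = 4·m/(5·p_1 + 4·p_2).
Here 5·14 + 4·14 = 126, giving x_1* = 2.9762 and x_2* = 2.381.
Utility at the optimum: U(2.9762, 2.381) = 0.5952.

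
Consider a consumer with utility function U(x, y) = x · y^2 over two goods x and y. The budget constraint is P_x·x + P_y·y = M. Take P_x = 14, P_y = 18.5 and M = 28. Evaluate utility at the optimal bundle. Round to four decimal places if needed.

MU_x/MU_y = (y)/(2·x); tangency sets this equal to P_x/P_y.
So P_y·y = 2·P_x·x; combined with the budget, a share 1/3 of income goes to x.
Demand: x*(P_x,P_y,M) = 1/3·M/P_x and y* = 2/3·M/P_y.
At P_x=14, P_y=18.5, M=28: x* = 1/3·28/14 = 0.6667, y* = 1.009.
Utility at the optimum: U(0.6667, 1.009) = 0.6787.

V = 0.6787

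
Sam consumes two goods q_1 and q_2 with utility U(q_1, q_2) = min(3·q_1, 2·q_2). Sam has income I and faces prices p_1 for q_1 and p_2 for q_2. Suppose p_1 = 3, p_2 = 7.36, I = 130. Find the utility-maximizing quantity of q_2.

q_2* = 13.8889

With perfect complements, no substitution: consume in ratio q_1:q_2 = 2:3.
Budget: p_1·q_1 + p_2·(3/2)·q_1 = I, so (2·p_1 + 3·p_2)·q_1 = 2·I.
Demand: q_1*(p_1,p_2,I) = 2·I/(2·p_1 + 3·p_2), q_2* = 3·I/(2·p_1 + 3·p_2).
Here 2·3 + 3·7.36 = 28.08, giving q_2* = 13.8889.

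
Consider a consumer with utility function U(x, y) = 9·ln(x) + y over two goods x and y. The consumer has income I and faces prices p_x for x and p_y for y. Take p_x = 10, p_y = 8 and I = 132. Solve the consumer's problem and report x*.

x* = 7.2

MU_x = 9/x, MU_y = 1. Tangency: 9/x = p_x/p_y.
So x*(p_x,p_y) = 9·p_y/p_x, independent of income; and y* = (I − 9·p_y)/p_y.
At the given prices: x* = 9·8/10 = 7.2.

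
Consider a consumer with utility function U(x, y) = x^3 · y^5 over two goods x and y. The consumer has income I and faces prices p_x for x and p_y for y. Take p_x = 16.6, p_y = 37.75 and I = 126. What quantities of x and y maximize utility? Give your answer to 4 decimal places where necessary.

Tangency: MRS = (3/5)·y/x = p_x/p_y.
Rearranging, p_y·y = (5/3)·p_x·x. Substituting into the budget gives p_x·x·(1 + (5/3)) = I.
Demand: x*(p_x,p_y,I) = 0.375·I/p_x and y* = 0.625·I/p_y.
At p_x=16.6, p_y=37.75, I=126: x* = 0.375·126/16.6 = 2.8464, y* = 2.0861.

x* = 2.8464, y* = 2.0861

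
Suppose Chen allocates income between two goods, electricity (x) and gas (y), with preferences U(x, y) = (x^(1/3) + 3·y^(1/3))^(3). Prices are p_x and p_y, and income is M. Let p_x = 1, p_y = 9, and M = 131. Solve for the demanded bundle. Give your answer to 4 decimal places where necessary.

x* = 47.9493, y* = 9.2279

MU_x ∝ x^(-2/3), MU_y ∝ 3·y^(-2/3), so MRS = (1/3)·(y/x)^(2/3) = p_x/p_y.
Solve for the ratio: y/x = [3·p_x/p_y]^(1.5).
Substitute y = (y/x)·x into the budget: x* = M/(p_x + p_y·(y/x)).
Numerically y/x = 0.19245, so x* = 131/(1 + 9·0.19245) = 47.9493 and y* = 0.19245·47.9493 = 9.2279.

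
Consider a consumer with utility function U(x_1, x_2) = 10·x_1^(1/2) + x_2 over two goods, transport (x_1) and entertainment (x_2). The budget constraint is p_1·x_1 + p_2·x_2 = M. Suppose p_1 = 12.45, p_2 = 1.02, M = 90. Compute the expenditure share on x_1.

MU_x_1 = 5/√x_1, MU_x_2 = 1. Tangency: 5/√x_1 = p_1/p_2.
Thus x_1* = (5·p_2/p_1)² — independent of M — with the rest of income spent on x_2.
Plugging in: x_1* = (5·1.02/12.45)² = 0.1678, x_2* = 86.1871.
Expenditure on x_1: 12.45·0.1678 = 2.0892; share = 0.0232.

share on x_1 = 0.0232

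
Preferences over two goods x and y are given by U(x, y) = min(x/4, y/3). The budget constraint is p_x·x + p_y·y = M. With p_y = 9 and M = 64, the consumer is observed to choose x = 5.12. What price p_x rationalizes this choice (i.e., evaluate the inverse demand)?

Leontief preferences: the optimum is at the kink where x/4 = y/3, i.e. y = (3/4)·x.
Budget: p_x·x + p_y·(3/4)·x = M, so (4·p_x + 3·p_y)·x = 4·M.
Demand: x*(p_x,p_y,M) = 4·M/(4·p_x + 3·p_y), y* = 3·M/(4·p_x + 3·p_y).
Set x* = 5.12 in the demand function and solve for p_x: p_x = 5.75.

p_x = 5.75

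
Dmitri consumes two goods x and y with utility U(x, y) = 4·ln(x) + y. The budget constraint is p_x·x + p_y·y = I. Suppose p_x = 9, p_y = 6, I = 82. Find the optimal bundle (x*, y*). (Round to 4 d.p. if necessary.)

x* = 2.6667, y* = 9.6667

Set MRS = p_x/p_y: (4/x)/1 = p_x/p_y.
So x*(p_x,p_y) = 4·p_y/p_x, independent of income; and y* = (I − 4·p_y)/p_y.
At the given prices: x* = 4·6/9 = 2.6667, and y* = 9.6667.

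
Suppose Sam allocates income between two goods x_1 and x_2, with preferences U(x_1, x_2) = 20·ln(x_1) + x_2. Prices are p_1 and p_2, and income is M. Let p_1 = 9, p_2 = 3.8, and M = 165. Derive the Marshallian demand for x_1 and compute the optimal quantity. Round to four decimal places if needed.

x_1* = 8.4444

MU_x_1 = 20/x_1, MU_x_2 = 1. Tangency: 20/x_1 = p_1/p_2.
So x_1*(p_1,p_2) = 20·p_2/p_1, independent of income; and x_2* = (M − 20·p_2)/p_2.
At the given prices: x_1* = 20·3.8/9 = 8.4444.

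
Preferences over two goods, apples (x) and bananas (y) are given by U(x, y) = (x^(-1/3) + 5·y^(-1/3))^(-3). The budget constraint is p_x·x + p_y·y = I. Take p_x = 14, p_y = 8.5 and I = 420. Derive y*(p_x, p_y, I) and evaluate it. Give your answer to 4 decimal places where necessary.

y* = 36.9074

Substitute y = (y/x)·x into the budget: x* = I/(p_x + p_y·(y/x)).
Numerically y/x = 4.861377, so x* = 420/(14 + 8.5·4.861377) = 7.592 and y* = 4.861377·7.592 = 36.9074.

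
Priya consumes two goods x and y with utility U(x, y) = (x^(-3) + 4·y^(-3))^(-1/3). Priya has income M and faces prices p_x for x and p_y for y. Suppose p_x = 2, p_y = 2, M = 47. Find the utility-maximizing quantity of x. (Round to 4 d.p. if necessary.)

Substitute y = (y/x)·x into the budget: x* = M/(p_x + p_y·(y/x)).
Numerically y/x = 1.414214, so x* = 47/(2 + 2·1.414214) = 9.734.

x* = 9.734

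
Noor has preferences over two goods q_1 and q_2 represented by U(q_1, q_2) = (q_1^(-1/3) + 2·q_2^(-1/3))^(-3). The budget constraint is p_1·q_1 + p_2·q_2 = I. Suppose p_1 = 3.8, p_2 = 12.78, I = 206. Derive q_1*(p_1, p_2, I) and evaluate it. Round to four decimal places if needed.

q_1* = 16.5402

From the CES first-order condition, (1/2)·(q_2/q_1)^(4/3) = p_1/p_2.
Hence q_2/q_1 = (2·p_1/p_2)^(1/(4/3)), i.e. raised to the 0.75 power.
With the ratio pinned down, the budget gives q_1* = I/(p_1 + p_2·(q_2/q_1)) and q_2* = (q_2/q_1)·q_1*.
Numerically q_2/q_1 = 0.677192, so q_1* = 206/(3.8 + 12.78·0.677192) = 16.5402.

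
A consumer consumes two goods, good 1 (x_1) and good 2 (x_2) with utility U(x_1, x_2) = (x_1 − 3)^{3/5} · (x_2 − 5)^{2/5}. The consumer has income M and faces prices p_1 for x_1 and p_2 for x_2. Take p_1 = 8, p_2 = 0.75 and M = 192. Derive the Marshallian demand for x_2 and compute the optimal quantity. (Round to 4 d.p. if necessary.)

x_2* = 92.6

Let x_1' = x_1−3, x_2' = x_2−5. MRS = (3/2)·x_2'/x_1' = p_1/p_2.
After buying the subsistence bundle (3, 5), a share 0.6 of the remaining income goes to x_1: x_1* = 3 + 0.6·(M − 3p_1 − 5p_2)/p_1.
Discretionary income = 192 − 3·8 − 5·0.75 = 164.25; x_2* = 5 + 0.4·164.25/0.75 = 92.6.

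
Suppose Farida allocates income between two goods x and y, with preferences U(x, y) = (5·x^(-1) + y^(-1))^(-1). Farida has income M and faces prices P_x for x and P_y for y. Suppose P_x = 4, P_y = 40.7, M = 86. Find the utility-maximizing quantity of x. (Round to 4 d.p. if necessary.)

MRS = MU_x/MU_y = 5·(y/x)^(2). Set equal to P_x/P_y.
Hence y/x = ((1/5)·P_x/P_y)^(1/(2)), i.e. raised to the 0.5 power.
With the ratio pinned down, the budget gives x* = M/(P_x + P_y·(y/x)) and y* = (y/x)·x*.
Numerically y/x = 0.1402, so x* = 86/(4 + 40.7·0.1402) = 8.8604.

x* = 8.8604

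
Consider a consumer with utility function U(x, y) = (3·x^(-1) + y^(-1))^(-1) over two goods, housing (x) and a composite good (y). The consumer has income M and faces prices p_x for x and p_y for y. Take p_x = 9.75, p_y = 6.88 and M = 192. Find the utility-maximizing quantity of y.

y* = 9.1143

MU_x ∝ 3·x^(-2), MU_y ∝ y^(-2), so MRS = 3·(y/x)^(2) = p_x/p_y.
Hence y/x = ((1/3)·p_x/p_y)^(1/(2)), i.e. raised to the 0.5 power.
Substitute y = (y/x)·x into the budget: x* = M/(p_x + p_y·(y/x)).
Numerically y/x = 0.687302, so x* = 192/(9.75 + 6.88·0.687302) = 13.2609 and y* = 0.687302·13.2609 = 9.1143.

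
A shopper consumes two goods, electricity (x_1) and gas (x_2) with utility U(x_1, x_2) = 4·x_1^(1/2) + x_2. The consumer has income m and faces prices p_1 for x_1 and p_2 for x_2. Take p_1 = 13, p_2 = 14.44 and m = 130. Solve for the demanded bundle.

x_1* = 4.9352, x_2* = 4.5597

MU_x_1 = 2/√x_1, MU_x_2 = 1. Tangency: 2/√x_1 = p_1/p_2.
Thus x_1* = (2·p_2/p_1)² — independent of m — with the rest of income spent on x_2.
Plugging in: x_1* = (2·14.44/13)² = 4.9352, x_2* = 4.5597.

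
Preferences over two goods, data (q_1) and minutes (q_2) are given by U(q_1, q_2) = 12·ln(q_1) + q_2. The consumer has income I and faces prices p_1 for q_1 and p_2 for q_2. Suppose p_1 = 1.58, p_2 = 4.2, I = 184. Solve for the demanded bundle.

MU_q_1 = 12/q_1, MU_q_2 = 1. Tangency: 12/q_1 = p_1/p_2.
So q_1*(p_1,p_2) = 12·p_2/p_1, independent of income; and q_2* = (I − 12·p_2)/p_2.
At the given prices: q_1* = 12·4.2/1.58 = 31.8987, and q_2* = 31.8095.

q_1* = 31.8987, q_2* = 31.8095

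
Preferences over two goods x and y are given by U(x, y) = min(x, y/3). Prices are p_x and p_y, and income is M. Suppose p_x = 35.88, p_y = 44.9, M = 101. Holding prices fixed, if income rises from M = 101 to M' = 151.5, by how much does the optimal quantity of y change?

Δy* = 0.8881

With perfect complements, no substitution: consume in ratio x:y = 1:3.
Budget: p_x·x + p_y·3·x = M, so (p_x + 3·p_y)·x = M.
Demand: x*(p_x,p_y,M) = M/(p_x + 3·p_y), y* = 3·M/(p_x + 3·p_y).
Here 35.88 + 3·44.9 = 170.58, giving y* = 1.7763.
At M' = 151.5: y* = 2.6644. Change: 2.6644 − 1.7763 = 0.8881.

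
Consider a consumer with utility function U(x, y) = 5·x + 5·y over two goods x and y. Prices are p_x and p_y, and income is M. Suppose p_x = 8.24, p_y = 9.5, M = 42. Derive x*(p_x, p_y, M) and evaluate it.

x* = 5.0971

Perfect substitutes: compare marginal utility per dollar. 5/p_x vs 5/p_y → 0.6068 vs 0.5263.
x gives more utility per dollar, so spend all income on x: x* = M/p_x, y* = 0.
Numerically: x* = 5.0971, y* = 0.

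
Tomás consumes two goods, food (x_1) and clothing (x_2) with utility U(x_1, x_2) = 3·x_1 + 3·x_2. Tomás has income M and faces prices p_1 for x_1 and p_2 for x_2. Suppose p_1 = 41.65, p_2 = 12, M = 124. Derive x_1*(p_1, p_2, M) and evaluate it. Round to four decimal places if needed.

x_1* = 0

Numerically: x_1* = 0, x_2* = 10.3333.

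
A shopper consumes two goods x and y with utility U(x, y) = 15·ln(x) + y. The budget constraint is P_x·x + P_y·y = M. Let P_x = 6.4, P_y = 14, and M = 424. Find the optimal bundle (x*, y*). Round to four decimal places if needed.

x* = 32.8125, y* = 15.2857

Set MRS = P_x/P_y: (15/x)/1 = P_x/P_y.
So x*(P_x,P_y) = 15·P_y/P_x, independent of income; and y* = (M − 15·P_y)/P_y.
At the given prices: x* = 15·14/6.4 = 32.8125, and y* = 15.2857.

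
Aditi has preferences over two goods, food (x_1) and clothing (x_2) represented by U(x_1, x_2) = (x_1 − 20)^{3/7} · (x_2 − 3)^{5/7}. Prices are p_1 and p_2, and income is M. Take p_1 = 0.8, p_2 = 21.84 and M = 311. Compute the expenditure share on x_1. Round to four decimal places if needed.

share on x_1 = 0.3282

Discretionary income = 311 − 20·0.8 − 3·21.84 = 229.48; x_1* = 20 + 0.375·229.48/0.8 = 127.5687; x_2* = 3 + 0.625·229.48/21.84 = 9.5671.
Expenditure on x_1: 0.8·127.5687 = 102.055; share = 0.3282.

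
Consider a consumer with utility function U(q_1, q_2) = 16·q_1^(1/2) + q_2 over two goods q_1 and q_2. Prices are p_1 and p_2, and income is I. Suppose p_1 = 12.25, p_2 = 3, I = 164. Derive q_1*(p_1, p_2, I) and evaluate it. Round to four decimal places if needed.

q_1* = 3.8384

Set MRS = p_1/p_2: 8·q_1^(−1/2) = p_1/p_2.
Solve: √q_1 = 8·p_2/p_1, so q_1*(p_1,p_2) = (8·p_2/p_1)², and q_2* = (I − p_1·q_1*)/p_2.
Plugging in: q_1* = (8·3/12.25)² = 3.8384.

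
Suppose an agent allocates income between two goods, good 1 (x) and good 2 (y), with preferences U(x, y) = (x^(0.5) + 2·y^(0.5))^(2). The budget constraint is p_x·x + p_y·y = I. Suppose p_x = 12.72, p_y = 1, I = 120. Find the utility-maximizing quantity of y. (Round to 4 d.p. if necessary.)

MU_x ∝ x^(-0.5), MU_y ∝ 2·y^(-0.5), so MRS = (1/2)·(y/x)^(0.5) = p_x/p_y.
Solve for the ratio: y/x = [2·p_x/p_y]^(2).
With the ratio pinned down, the budget gives x* = I/(p_x + p_y·(y/x)) and y* = (y/x)·x*.
Numerically y/x = 647.1936, so x* = 120/(12.72 + 1·647.1936) = 0.1818 and y* = 647.1936·0.1818 = 117.687.

y* = 117.687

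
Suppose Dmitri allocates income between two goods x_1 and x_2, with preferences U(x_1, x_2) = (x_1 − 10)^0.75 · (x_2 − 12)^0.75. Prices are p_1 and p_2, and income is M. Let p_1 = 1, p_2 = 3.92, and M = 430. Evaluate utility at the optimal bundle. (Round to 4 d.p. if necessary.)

V = 914.0792

After buying the subsistence bundle (10, 12), a share 0.5 of the remaining income goes to x_1: x_1* = 10 + 0.5·(M − 10p_1 − 12p_2)/p_1.
Discretionary income = 430 − 10·1 − 12·3.92 = 372.96; x_1* = 10 + 0.5·372.96/1 = 196.48; x_2* = 12 + 0.5·372.96/3.92 = 59.5714.
Utility at the optimum: U(196.48, 59.5714) = 914.0792.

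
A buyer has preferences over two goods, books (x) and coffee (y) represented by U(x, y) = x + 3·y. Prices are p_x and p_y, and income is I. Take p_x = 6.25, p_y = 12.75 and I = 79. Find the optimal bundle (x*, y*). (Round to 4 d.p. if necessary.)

Perfect substitutes: compare marginal utility per dollar. 1/p_x vs 3/p_y → 0.16 vs 0.2353.
y gives more utility per dollar, so spend all income on y: y* = I/p_y, x* = 0.
Numerically: x* = 0, y* = 6.1961.

x* = 0, y* = 6.1961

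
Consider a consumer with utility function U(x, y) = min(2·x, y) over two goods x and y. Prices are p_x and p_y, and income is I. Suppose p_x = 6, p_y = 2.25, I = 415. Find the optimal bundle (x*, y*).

x* = 39.5238, y* = 79.0476

Leontief preferences: the optimum is at the kink where x/1 = y/2, i.e. y = 2·x.
Budget: p_x·x + p_y·2·x = I, so (p_x + 2·p_y)·x = I.
Demand: x*(p_x,p_y,I) = I/(p_x + 2·p_y), y* = 2·I/(p_x + 2·p_y).
Here 6 + 2·2.25 = 10.5, giving x* = 39.5238 and y* = 79.0476.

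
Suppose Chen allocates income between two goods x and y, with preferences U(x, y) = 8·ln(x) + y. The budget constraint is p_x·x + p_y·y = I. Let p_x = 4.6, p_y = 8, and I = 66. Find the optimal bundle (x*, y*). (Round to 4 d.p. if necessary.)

MU_x = 8/x, MU_y = 1. Tangency: 8/x = p_x/p_y.
So x*(p_x,p_y) = 8·p_y/p_x, independent of income; and y* = (I − 8·p_y)/p_y.
At the given prices: x* = 8·8/4.6 = 13.913, and y* = 0.25.

x* = 13.913, y* = 0.25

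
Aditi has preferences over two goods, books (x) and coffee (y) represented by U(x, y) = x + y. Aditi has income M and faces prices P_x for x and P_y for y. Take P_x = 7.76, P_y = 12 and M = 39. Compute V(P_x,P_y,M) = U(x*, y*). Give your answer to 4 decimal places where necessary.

Linear utility — the consumer picks whichever good has higher MU/price: 1/7.76 = 0.1289 vs 1/12 = 0.0833.
x gives more utility per dollar, so spend all income on x: x* = M/P_x, y* = 0.
Numerically: x* = 5.0258, y* = 0.
Utility at the optimum: U(5.0258, 0) = 5.0258.

V = 5.0258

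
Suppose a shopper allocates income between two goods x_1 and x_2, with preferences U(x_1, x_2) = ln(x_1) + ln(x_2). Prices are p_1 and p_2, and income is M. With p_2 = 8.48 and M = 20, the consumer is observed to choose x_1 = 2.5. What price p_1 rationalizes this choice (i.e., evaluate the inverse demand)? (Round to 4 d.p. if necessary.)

p_1 = 4

Tangency: MRS = x_2/x_1 = p_1/p_2.
So p_2·x_2 = p_1·x_1; combined with the budget, a share 0.5 of income goes to x_1.
Demand: x_1*(p_1,p_2,M) = 0.5·M/p_1 and x_2* = 0.5·M/p_2.
Set x_1* = 2.5 in the demand function and solve for p_1: p_1 = 4.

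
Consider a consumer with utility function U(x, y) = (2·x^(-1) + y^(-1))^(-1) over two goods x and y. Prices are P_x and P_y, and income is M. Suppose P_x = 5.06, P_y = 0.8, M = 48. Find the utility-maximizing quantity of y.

From the CES first-order condition, 2·(y/x)^(2) = P_x/P_y.
Hence y/x = ((1/2)·P_x/P_y)^(1/(2)), i.e. raised to the 0.5 power.
With the ratio pinned down, the budget gives x* = M/(P_x + P_y·(y/x)) and y* = (y/x)·x*.
Numerically y/x = 1.778342, so x* = 48/(5.06 + 0.8·1.778342) = 7.4044 and y* = 1.778342·7.4044 = 13.1675.

y* = 13.1675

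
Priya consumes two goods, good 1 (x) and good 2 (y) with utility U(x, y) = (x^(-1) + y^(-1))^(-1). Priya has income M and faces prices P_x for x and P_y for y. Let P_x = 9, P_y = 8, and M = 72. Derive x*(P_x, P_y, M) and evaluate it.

Substitute y = (y/x)·x into the budget: x* = M/(P_x + P_y·(y/x)).
Numerically y/x = 1.06066, so x* = 72/(9 + 8·1.06066) = 4.1177.

x* = 4.1177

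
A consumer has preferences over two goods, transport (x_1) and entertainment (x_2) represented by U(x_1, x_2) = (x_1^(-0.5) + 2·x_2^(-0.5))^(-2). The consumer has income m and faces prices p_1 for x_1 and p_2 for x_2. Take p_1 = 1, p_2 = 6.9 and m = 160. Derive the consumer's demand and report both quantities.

With the ratio pinned down, the budget gives x_1* = m/(p_1 + p_2·(x_2/x_1)) and x_2* = (x_2/x_1)·x_1*.
Numerically x_2/x_1 = 0.43798, so x_1* = 160/(1 + 6.9·0.43798) = 39.7806 and x_2* = 0.43798·39.7806 = 17.4231.

x_1* = 39.7806, x_2* = 17.4231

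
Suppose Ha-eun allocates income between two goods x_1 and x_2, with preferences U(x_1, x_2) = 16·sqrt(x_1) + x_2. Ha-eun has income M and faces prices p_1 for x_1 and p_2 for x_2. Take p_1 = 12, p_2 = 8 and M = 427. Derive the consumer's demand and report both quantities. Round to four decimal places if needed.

MU_x_1 = 8/√x_1, MU_x_2 = 1. Tangency: 8/√x_1 = p_1/p_2.
Solve: √x_1 = 8·p_2/p_1, so x_1*(p_1,p_2) = (8·p_2/p_1)², and x_2* = (M − p_1·x_1*)/p_2.
Plugging in: x_1* = (8·8/12)² = 28.4444, x_2* = 10.7083.

x_1* = 28.4444, x_2* = 10.7083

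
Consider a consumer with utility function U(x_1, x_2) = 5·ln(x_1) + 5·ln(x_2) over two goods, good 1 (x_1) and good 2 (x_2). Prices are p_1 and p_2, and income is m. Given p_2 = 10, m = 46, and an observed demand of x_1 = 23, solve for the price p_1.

The MRS is x_2/x_1. Set MRS = p_1/p_2.
So 5·p_2·x_2 = 5·p_1·x_1; combined with the budget, a share 0.5 of income goes to x_1.
Demand: x_1*(p_1,p_2,m) = 0.5·m/p_1 and x_2* = 0.5·m/p_2.
Set x_1* = 23 in the demand function and solve for p_1: p_1 = 1.

p_1 = 1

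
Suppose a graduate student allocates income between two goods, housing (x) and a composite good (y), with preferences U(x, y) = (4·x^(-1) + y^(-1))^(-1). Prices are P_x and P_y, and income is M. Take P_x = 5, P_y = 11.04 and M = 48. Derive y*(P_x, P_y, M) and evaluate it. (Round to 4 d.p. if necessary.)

y* = 1.8533

Substitute y = (y/x)·x into the budget: x* = M/(P_x + P_y·(y/x)).
Numerically y/x = 0.336489, so x* = 48/(5 + 11.04·0.336489) = 5.5078 and y* = 0.336489·5.5078 = 1.8533.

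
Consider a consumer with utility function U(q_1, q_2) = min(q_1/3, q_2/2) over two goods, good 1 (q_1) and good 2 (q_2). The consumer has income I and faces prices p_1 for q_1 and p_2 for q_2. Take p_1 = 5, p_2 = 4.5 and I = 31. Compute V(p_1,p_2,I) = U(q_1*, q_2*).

With perfect complements, no substitution: consume in ratio q_1:q_2 = 3:2.
Budget: p_1·q_1 + p_2·(2/3)·q_1 = I, so (3·p_1 + 2·p_2)·q_1 = 3·I.
Demand: q_1*(p_1,p_2,I) = 3·I/(3·p_1 + 2·p_2), q_2* = 2·I/(3·p_1 + 2·p_2).
Here 3·5 + 2·4.5 = 24, giving q_1* = 3.875 and q_2* = 2.5833.
Utility at the optimum: U(3.875, 2.5833) = 1.2917.

V = 1.2917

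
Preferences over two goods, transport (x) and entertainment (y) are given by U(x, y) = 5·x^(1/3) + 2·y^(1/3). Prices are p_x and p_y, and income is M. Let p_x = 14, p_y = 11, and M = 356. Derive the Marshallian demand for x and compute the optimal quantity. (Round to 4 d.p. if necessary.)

x* = 19.7826

MRS = MU_x/MU_y = (5/2)·(y/x)^(2/3). Set equal to p_x/p_y.
Hence y/x = ((2/5)·p_x/p_y)^(1/(2/3)), i.e. raised to the 1.5 power.
Substitute y = (y/x)·x into the budget: x* = M/(p_x + p_y·(y/x)).
Numerically y/x = 0.363239, so x* = 356/(14 + 11·0.363239) = 19.7826.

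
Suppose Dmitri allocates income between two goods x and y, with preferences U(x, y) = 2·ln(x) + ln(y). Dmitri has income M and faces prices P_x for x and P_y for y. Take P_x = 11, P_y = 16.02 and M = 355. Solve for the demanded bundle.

At P_x=11, P_y=16.02, M=355: x* = 2/3·355/11 = 21.5152, y* = 7.3866.

x* = 21.5152, y* = 7.3866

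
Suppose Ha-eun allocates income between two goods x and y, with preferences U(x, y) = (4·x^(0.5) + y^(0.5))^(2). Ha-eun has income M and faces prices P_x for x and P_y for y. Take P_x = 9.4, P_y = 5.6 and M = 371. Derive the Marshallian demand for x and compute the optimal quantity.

MRS = MU_x/MU_y = 4·(y/x)^(0.5). Set equal to P_x/P_y.
Solve for the ratio: y/x = [(1/4)·P_x/P_y]^(2).
With the ratio pinned down, the budget gives x* = M/(P_x + P_y·(y/x)) and y* = (y/x)·x*.
Numerically y/x = 0.1761, so x* = 371/(9.4 + 5.6·0.1761) = 35.7206.

x* = 35.7206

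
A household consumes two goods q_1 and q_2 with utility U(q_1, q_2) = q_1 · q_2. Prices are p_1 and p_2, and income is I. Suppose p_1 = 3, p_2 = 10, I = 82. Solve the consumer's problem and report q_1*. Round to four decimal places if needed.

The MRS is q_2/q_1. Set MRS = p_1/p_2.
Rearranging, p_2·q_2 = p_1·q_1. Substituting into the budget gives p_1·q_1·(1 + 1) = I.
Demand: q_1*(p_1,p_2,I) = 0.5·I/p_1 and q_2* = 0.5·I/p_2.
At p_1=3, p_2=10, I=82: q_1* = 0.5·82/3 = 13.6667.

q_1* = 13.6667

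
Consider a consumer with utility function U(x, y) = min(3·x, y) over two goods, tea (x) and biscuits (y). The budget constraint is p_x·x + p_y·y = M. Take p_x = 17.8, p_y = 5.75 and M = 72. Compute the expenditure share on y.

Here 17.8 + 3·5.75 = 35.05, giving x* = 2.0542 and y* = 6.1626.
Expenditure on y: 5.75·6.1626 = 35.4351; share = 0.4922.

share on y = 0.4922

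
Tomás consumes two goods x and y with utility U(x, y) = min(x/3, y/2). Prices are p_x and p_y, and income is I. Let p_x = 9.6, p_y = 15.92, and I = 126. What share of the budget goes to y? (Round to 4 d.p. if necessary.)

share on y = 0.5251

With perfect complements, no substitution: consume in ratio x:y = 3:2.
Budget: p_x·x + p_y·(2/3)·x = I, so (3·p_x + 2·p_y)·x = 3·I.
Demand: x*(p_x,p_y,I) = 3·I/(3·p_x + 2·p_y), y* = 2·I/(3·p_x + 2·p_y).
Here 3·9.6 + 2·15.92 = 60.64, giving x* = 6.2335 and y* = 4.1557.
Expenditure on y: 15.92·4.1557 = 66.1583; share = 0.5251.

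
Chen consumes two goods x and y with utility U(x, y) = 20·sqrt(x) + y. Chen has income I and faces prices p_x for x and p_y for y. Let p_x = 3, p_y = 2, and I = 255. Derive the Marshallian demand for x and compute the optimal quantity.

Thus x* = (10·p_y/p_x)² — independent of I — with the rest of income spent on y.
Plugging in: x* = (10·2/3)² = 44.4444.

x* = 44.4444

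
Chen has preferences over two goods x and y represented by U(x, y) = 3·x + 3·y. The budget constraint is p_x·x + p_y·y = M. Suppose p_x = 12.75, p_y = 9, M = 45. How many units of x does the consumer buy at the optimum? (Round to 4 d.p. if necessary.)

Perfect substitutes: compare marginal utility per dollar. 3/p_x vs 3/p_y → 0.2353 vs 0.3333.
y gives more utility per dollar, so spend all income on y: y* = M/p_y, x* = 0.
Numerically: x* = 0, y* = 5.

x* = 0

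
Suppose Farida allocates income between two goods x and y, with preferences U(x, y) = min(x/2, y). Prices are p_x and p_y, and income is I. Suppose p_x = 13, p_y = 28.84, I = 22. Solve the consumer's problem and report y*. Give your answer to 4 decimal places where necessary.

y* = 0.4012

With perfect complements, no substitution: consume in ratio x:y = 2:1.
Budget: p_x·x + p_y·(1/2)·x = I, so (2·p_x + p_y)·x = 2·I.
Demand: x*(p_x,p_y,I) = 2·I/(2·p_x + p_y), y* = I/(2·p_x + p_y).
Here 2·13 + 28.84 = 54.84, giving y* = 0.4012.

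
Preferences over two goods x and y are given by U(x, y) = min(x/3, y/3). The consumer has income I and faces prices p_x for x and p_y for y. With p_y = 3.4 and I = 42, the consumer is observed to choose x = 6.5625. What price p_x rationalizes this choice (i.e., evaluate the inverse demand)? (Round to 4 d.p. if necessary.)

Leontief preferences: the optimum is at the kink where x/3 = y/3, i.e. y = x.
Budget: p_x·x + p_y·x = I, so (3·p_x + 3·p_y)·x = 3·I.
Demand: x*(p_x,p_y,I) = 3·I/(3·p_x + 3·p_y), y* = 3·I/(3·p_x + 3·p_y).
Set x* = 6.5625 in the demand function and solve for p_x: p_x = 3.

p_x = 3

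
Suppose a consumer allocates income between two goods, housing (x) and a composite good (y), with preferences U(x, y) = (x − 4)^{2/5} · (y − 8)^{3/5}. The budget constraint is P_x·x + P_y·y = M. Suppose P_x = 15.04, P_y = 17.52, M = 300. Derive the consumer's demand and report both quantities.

MRS = (2/3)·(y−8)/(x−4). Tangency with P_x/P_y gives y−8 = (3/2)·(P_x/P_y)·(x−4).
After buying the subsistence bundle (4, 8), a share 0.4 of the remaining income goes to x: x* = 4 + 0.4·(M − 4P_x − 8P_y)/P_x.
Discretionary income = 300 − 4·15.04 − 8·17.52 = 99.68; x* = 4 + 0.4·99.68/15.04 = 6.6511; y* = 8 + 0.6·99.68/17.52 = 11.4137.

x* = 6.6511, y* = 11.4137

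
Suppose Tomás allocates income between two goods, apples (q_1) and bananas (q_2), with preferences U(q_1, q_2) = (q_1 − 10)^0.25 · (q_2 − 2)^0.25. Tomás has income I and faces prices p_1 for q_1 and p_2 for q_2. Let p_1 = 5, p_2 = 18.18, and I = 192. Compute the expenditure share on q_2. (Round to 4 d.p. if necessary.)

share on q_2 = 0.4645

This is Cobb-Douglas in (q_1−10, q_2−2): tangency gives 0.25·p_2·(q_2−2) = 0.25·p_1·(q_1−10).
Substituting into the budget: q_1* = 10 + 0.5·(I − 10·p_1 − 2·p_2)/p_1, and q_2* = 2 + 0.5·(…)/p_2.
Discretionary income = 192 − 10·5 − 2·18.18 = 105.64; q_1* = 10 + 0.5·105.64/5 = 20.564; q_2* = 2 + 0.5·105.64/18.18 = 4.9054.
Expenditure on q_2: 18.18·4.9054 = 89.18; share = 0.4645.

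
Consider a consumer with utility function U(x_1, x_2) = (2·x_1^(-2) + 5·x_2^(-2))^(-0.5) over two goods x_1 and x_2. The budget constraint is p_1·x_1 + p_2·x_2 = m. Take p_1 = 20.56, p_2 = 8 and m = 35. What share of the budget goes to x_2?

share on x_2 = 0.4197

From the CES first-order condition, (2/5)·(x_2/x_1)^(3) = p_1/p_2.
Solve for the ratio: x_2/x_1 = [(5/2)·p_1/p_2]^(1/3).
With the ratio pinned down, the budget gives x_1* = m/(p_1 + p_2·(x_2/x_1)) and x_2* = (x_2/x_1)·x_1*.
Numerically x_2/x_1 = 1.85905, so x_1* = 35/(20.56 + 8·1.85905) = 0.9878 and x_2* = 1.85905·0.9878 = 1.8364.
Expenditure on x_2: 8·1.8364 = 14.6909; share = 0.4197.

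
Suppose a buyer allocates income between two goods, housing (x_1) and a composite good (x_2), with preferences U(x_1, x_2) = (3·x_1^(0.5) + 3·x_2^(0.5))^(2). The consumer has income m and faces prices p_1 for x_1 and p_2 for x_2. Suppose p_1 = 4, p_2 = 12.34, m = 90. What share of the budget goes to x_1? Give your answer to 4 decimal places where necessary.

share on x_1 = 0.7552

MU_x_1 ∝ 3·x_1^(-0.5), MU_x_2 ∝ 3·x_2^(-0.5), so MRS = (x_2/x_1)^(0.5) = p_1/p_2.
Hence x_2/x_1 = (p_1/p_2)^(1/(0.5)), i.e. raised to the 2 power.
With the ratio pinned down, the budget gives x_1* = m/(p_1 + p_2·(x_2/x_1)) and x_2* = (x_2/x_1)·x_1*.
Numerically x_2/x_1 = 0.105073, so x_1* = 90/(4 + 12.34·0.105073) = 16.992 and x_2* = 0.105073·16.992 = 1.7854.
Expenditure on x_1: 4·16.992 = 67.9682; share = 0.7552.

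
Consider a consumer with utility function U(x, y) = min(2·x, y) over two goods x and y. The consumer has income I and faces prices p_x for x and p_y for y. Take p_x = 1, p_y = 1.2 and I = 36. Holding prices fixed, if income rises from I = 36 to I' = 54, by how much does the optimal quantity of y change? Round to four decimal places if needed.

Δy* = 10.5882

With perfect complements, no substitution: consume in ratio x:y = 1:2.
Budget: p_x·x + p_y·2·x = I, so (p_x + 2·p_y)·x = I.
Demand: x*(p_x,p_y,I) = I/(p_x + 2·p_y), y* = 2·I/(p_x + 2·p_y).
Here 1 + 2·1.2 = 3.4, giving y* = 21.1765.
At I' = 54: y* = 31.7647. Change: 31.7647 − 21.1765 = 10.5882.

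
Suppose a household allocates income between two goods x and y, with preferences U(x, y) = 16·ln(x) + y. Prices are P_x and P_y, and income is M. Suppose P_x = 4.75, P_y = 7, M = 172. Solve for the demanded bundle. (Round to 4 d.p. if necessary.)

x* = 23.5789, y* = 8.5714

So x*(P_x,P_y) = 16·P_y/P_x, independent of income; and y* = (M − 16·P_y)/P_y.
At the given prices: x* = 16·7/4.75 = 23.5789, and y* = 8.5714.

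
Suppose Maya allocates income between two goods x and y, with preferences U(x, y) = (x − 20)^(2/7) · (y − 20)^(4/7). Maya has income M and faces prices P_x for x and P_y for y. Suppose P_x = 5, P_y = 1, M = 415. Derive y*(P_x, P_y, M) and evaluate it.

y* = 216.6667

Let x' = x−20, y' = y−20. MRS = (1/2)·y'/x' = P_x/P_y.
Substituting into the budget: x* = 20 + 1/3·(M − 20·P_x − 20·P_y)/P_x, and y* = 20 + 2/3·(…)/P_y.
Discretionary income = 415 − 20·5 − 20·1 = 295; y* = 20 + 2/3·295/1 = 216.6667.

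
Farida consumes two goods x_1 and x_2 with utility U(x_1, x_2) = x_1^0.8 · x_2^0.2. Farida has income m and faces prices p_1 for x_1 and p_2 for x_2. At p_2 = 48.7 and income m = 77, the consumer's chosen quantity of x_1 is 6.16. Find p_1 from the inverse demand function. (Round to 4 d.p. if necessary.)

p_1 = 10

Tangency: MRS = 4·x_2/x_1 = p_1/p_2.
Rearranging, p_2·x_2 = (1/4)·p_1·x_1. Substituting into the budget gives p_1·x_1·(1 + (1/4)) = m.
Demand: x_1*(p_1,p_2,m) = 0.8·m/p_1 and x_2* = 0.2·m/p_2.
Set x_1* = 6.16 in the demand function and solve for p_1: p_1 = 10.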